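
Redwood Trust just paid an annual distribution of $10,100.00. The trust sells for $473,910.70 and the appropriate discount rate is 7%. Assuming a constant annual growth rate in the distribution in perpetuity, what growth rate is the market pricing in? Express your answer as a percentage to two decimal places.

4.77%

P = D₀(1+g)/(r−g) ⇒ P(r−g) = D₀(1+g) ⇒ g(P+D₀) = P·r − D₀
g = (P·r − D₀)/(P + D₀) = ($473,910.70×0.07 − $10,100.00) / ($473,910.70 + $10,100.00) = 0.047672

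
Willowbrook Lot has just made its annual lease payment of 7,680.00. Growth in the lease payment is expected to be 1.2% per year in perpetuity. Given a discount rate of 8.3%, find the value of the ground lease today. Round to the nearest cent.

D₁ = D₀ × (1 + g) = 7,680.00 × 1.012 = 7,772.1600
Growing perpetuity: P = D₁ / (r − g) = 7,772.1600 / (0.083 − 0.012) = 109,467.04

109467.04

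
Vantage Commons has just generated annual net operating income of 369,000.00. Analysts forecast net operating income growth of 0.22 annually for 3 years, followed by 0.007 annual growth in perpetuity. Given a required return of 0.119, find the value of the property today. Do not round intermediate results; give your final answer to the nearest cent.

D_1 = 450180.00000
D_2 = 549219.60000
D_3 = 670047.91200
Terminal value at year 3: TV = D_3×(1+g_2)/(r−g_2) = 674738.24738/0.112 = 6024448.63736
P_0 = D_1/(1+r)^1 + D_2/(1+r)^2 + D_3/(1+r)^3 + TV/(1+r)^3
    = 402305.63003 + 438617.39824 + 478206.63615 + 4299590.02327 = 5618719.68769

5618719.69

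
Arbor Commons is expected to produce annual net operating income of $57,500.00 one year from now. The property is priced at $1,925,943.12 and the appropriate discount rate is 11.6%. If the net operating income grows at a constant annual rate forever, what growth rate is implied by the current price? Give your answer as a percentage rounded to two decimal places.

P = D₁/(r−g) ⇒ g = r − D₁/P = 0.116 − $57,500.00/$1,925,943.12 = 0.086144

8.61%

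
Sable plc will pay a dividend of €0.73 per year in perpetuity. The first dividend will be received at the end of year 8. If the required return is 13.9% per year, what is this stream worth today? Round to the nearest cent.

€2.11

Value at end of year 7: C / r = €0.73 / 0.139 = €5.2518
Discount to today: PV = €5.2518 / (1 + 0.139)^7 = €5.2518 / 2.486944 = €2.11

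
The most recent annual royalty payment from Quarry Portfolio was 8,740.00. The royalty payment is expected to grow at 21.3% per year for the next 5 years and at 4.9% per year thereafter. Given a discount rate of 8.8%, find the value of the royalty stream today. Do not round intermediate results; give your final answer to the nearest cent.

D_1 = 10601.62000
D_2 = 12859.76506
D_3 = 15598.89502
D_4 = 18921.45966
D_5 = 22951.73056
Terminal value at year 5: TV = D_5×(1+g_2)/(r−g_2) = 24076.36536/0.039 = 617342.70156
P_0 = D_1/(1+r)^1 + D_2/(1+r)^2 + D_3/(1+r)^3 + D_4/(1+r)^4 + D_5/(1+r)^5 + TV/(1+r)^5
    = 9744.13603 + 10863.63695 + 12111.75701 + 13503.27321 + 15054.66029 + 404931.76020 = 466209.22369

466209.22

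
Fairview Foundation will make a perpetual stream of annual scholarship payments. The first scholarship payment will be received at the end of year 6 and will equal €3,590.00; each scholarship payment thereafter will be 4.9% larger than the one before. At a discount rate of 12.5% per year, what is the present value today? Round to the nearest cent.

Value at end of year 5: C₁ / (r − g) = €3,590.00 / (0.125 − 0.049) = €47,236.8421
Discount to today: PV = €47,236.8421 / (1 + 0.125)^5 = €47,236.8421 / 1.802032 = €26,213.09

€26213.09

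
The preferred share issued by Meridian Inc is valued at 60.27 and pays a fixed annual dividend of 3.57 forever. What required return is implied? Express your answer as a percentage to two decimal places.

P = C/r ⇒ r = C/P = 3.57/60.27 = 0.059233

5.92%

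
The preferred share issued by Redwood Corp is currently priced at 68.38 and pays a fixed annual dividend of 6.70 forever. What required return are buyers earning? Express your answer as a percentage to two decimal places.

P = C/r ⇒ r = C/P = 6.70/68.38 = 0.097982

9.80%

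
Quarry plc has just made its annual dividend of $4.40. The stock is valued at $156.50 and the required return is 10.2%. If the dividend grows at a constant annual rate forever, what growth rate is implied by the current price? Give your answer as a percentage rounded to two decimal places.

7.19%

P = D₀(1+g)/(r−g) ⇒ P(r−g) = D₀(1+g) ⇒ g(P+D₀) = P·r − D₀
g = (P·r − D₀)/(P + D₀) = ($156.50×0.102 − $4.40) / ($156.50 + $4.40) = 0.071865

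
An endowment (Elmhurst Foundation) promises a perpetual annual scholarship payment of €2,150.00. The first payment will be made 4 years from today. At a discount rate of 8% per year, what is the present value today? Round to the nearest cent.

Value at end of year 3: C / r = €2,150.00 / 0.08 = €26,875.0000
Discount to today: PV = €26,875.0000 / (1 + 0.08)^3 = €26,875.0000 / 1.259712 = €21,334.24

€21334.24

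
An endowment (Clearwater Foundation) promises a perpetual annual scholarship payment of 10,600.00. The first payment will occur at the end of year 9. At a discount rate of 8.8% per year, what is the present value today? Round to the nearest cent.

61346.82

Value at end of year 8: C / r = 10,600.00 / 0.088 = 120,454.5455
Discount to today: PV = 120,454.5455 / (1 + 0.088)^8 = 120,454.5455 / 1.963501 = 61,346.82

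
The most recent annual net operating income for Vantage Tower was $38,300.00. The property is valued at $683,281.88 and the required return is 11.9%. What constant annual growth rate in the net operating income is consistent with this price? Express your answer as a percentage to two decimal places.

5.96%

P = D₀(1+g)/(r−g) ⇒ P(r−g) = D₀(1+g) ⇒ g(P+D₀) = P·r − D₀
g = (P·r − D₀)/(P + D₀) = ($683,281.88×0.119 − $38,300.00) / ($683,281.88 + $38,300.00) = 0.059606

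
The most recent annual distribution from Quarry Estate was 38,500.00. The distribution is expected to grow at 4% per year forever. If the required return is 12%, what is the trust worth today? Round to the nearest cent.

500500.00

D₁ = D₀ × (1 + g) = 38,500.00 × 1.04 = 40,040.0000
Growing perpetuity: P = D₁ / (r − g) = 40,040.0000 / (0.12 − 0.04) = 500,500.00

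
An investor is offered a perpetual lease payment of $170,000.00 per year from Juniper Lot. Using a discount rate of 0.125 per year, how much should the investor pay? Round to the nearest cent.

$1360000.00

Level perpetuity: PV = C / r = $170,000.00 / 0.125 = $1,360,000.00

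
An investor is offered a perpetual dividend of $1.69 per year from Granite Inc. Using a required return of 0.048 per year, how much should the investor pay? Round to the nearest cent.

Level perpetuity: PV = C / r = $1.69 / 0.048 = $35.21

$35.21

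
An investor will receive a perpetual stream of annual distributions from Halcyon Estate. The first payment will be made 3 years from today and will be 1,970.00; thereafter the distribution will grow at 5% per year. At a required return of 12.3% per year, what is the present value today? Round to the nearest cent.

21398.53

Value at end of year 2: C₁ / (r − g) = 1,970.00 / (0.123 − 0.05) = 26,986.3014
Discount to today: PV = 26,986.3014 / (1 + 0.123)^2 = 26,986.3014 / 1.261129 = 21,398.53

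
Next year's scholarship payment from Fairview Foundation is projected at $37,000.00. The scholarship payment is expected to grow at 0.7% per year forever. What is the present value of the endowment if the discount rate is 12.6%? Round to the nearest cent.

Growing perpetuity: P = D₁ / (r − g) = $37,000.0000 / (0.126 − 0.007) = $310,924.37

$310924.37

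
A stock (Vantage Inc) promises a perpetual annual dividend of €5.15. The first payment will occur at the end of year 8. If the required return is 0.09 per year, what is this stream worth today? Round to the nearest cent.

€31.30

Value at end of year 7: C / r = €5.15 / 0.09 = €57.2222
Discount to today: PV = €57.2222 / (1 + 0.09)^7 = €57.2222 / 1.828039 = €31.30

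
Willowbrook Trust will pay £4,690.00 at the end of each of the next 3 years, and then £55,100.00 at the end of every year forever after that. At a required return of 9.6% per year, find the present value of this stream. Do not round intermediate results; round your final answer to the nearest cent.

PV of 3-year annuity: £4,690.00 × [1 − (1+0.096)^−3] / 0.096 = 11745.96166
Perpetuity value at year 3: £55,100.00 / 0.096 = 573958.33333
PV of perpetuity: 573958.33333 / (1+0.096)^3 = 435962.06736
Total PV = 11745.96166 + 435962.06736 = 447708.02902

£447708.03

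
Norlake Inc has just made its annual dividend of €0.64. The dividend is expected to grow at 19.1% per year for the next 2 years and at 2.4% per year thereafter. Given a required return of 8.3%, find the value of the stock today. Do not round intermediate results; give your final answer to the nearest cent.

€14.91

D_1 = 0.76224
D_2 = 0.90783
Terminal value at year 2: TV = D_2×(1+g_2)/(r−g_2) = 0.92962/0.059 = 15.75620
P_0 = D_1/(1+r)^1 + D_2/(1+r)^2 + TV/(1+r)^2
    = 0.70382 + 0.77401 + 13.43367 = 14.91150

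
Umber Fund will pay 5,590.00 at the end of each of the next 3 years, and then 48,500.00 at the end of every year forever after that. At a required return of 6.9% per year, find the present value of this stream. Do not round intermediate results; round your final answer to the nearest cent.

590083.09

PV of 3-year annuity: 5,590.00 × [1 − (1+0.069)^−3] / 0.069 = 14696.77050
Perpetuity value at year 3: 48,500.00 / 0.069 = 702898.55072
PV of perpetuity: 702898.55072 / (1+0.069)^3 = 575386.32007
Total PV = 14696.77050 + 575386.32007 = 590083.09058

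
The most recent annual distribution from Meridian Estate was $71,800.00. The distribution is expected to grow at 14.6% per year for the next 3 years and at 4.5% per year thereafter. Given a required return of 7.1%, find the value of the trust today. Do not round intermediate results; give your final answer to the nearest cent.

D_1 = 82282.80000
D_2 = 94296.08880
D_3 = 108063.31776
Terminal value at year 3: TV = D_3×(1+g_2)/(r−g_2) = 112926.16706/0.026 = 4343314.11785
P_0 = D_1/(1+r)^1 + D_2/(1+r)^2 + D_3/(1+r)^3 + TV/(1+r)^3
    = 76828.01120 + 82208.12403 + 87964.99546 + 3535516.16388 = 3782517.29458

$3782517.29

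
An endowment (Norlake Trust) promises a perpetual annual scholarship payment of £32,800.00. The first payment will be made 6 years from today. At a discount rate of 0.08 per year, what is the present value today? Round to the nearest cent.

Value at end of year 5: C / r = £32,800.00 / 0.08 = £410,000.0000
Discount to today: PV = £410,000.0000 / (1 + 0.08)^5 = £410,000.0000 / 1.469328 = £279,039.11

£279039.11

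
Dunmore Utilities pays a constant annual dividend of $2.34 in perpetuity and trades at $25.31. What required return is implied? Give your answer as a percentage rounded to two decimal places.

9.25%

P = C/r ⇒ r = C/P = $2.34/$25.31 = 0.092454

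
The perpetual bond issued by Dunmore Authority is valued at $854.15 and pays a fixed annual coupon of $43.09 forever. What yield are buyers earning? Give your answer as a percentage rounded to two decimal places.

5.04%

P = C/r ⇒ r = C/P = $43.09/$854.15 = 0.050448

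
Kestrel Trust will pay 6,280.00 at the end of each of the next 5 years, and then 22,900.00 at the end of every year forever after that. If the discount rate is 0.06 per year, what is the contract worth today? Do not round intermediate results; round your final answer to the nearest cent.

PV of 5-year annuity: 6,280.00 × [1 − (1+0.06)^−5] / 0.06 = 26453.64457
Perpetuity value at year 5: 22,900.00 / 0.06 = 381666.66667
PV of perpetuity: 381666.66667 / (1+0.06)^5 = 285203.53598
Total PV = 26453.64457 + 285203.53598 = 311657.18055

311657.18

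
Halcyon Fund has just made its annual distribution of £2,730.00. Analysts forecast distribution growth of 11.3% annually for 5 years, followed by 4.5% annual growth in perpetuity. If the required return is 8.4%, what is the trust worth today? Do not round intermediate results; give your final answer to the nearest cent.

D_1 = 3038.49000
D_2 = 3381.83937
D_3 = 3763.98722
D_4 = 4189.31777
D_5 = 4662.71068
Terminal value at year 5: TV = D_5×(1+g_2)/(r−g_2) = 4872.53266/0.039 = 124936.73497
P_0 = D_1/(1+r)^1 + D_2/(1+r)^2 + D_3/(1+r)^3 + D_4/(1+r)^4 + D_5/(1+r)^5 + TV/(1+r)^5
    = 2803.03506 + 2878.02400 + 2955.01911 + 3034.07405 + 3115.24392 + 83472.56157 = 98257.95770

£98257.96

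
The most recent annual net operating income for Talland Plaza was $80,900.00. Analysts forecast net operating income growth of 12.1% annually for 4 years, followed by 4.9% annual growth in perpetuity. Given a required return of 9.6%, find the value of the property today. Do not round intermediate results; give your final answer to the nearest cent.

D_1 = 90688.90000
D_2 = 101662.25690
D_3 = 113963.38998
D_4 = 127752.96017
Terminal value at year 4: TV = D_4×(1+g_2)/(r−g_2) = 134012.85522/0.047 = 2851337.34514
P_0 = D_1/(1+r)^1 + D_2/(1+r)^2 + D_3/(1+r)^3 + D_4/(1+r)^4 + TV/(1+r)^4
    = 82745.34672 + 84632.78619 + 86563.27858 + 88537.80592 + 1976088.47679 = 2318567.69419

$2318567.69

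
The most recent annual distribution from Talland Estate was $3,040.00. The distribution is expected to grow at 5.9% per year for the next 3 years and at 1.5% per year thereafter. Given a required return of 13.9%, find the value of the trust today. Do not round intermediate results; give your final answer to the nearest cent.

$27898.03

D_1 = 3219.36000
D_2 = 3409.30224
D_3 = 3610.45107
Terminal value at year 3: TV = D_3×(1+g_2)/(r−g_2) = 3664.60784/0.124 = 29553.28902
P_0 = D_1/(1+r)^1 + D_2/(1+r)^2 + D_3/(1+r)^3 + TV/(1+r)^3
    = 2826.47937 + 2627.95580 + 2443.37593 + 20000.21429 = 27898.02538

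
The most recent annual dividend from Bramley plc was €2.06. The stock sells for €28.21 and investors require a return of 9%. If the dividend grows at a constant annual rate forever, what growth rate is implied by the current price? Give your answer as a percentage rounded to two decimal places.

1.58%

P = D₀(1+g)/(r−g) ⇒ P(r−g) = D₀(1+g) ⇒ g(P+D₀) = P·r − D₀
g = (P·r − D₀)/(P + D₀) = (€28.21×0.09 − €2.06) / (€28.21 + €2.06) = 0.015821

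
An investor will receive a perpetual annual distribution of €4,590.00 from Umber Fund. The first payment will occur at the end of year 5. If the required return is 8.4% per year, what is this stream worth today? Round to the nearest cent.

€39574.58

Value at end of year 4: C / r = €4,590.00 / 0.084 = €54,642.8571
Discount to today: PV = €54,642.8571 / (1 + 0.084)^4 = €54,642.8571 / 1.380757 = €39,574.58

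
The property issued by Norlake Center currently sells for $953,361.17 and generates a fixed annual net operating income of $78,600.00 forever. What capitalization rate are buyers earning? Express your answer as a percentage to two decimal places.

P = C/r ⇒ r = C/P = $78,600.00/$953,361.17 = 0.082445

8.24%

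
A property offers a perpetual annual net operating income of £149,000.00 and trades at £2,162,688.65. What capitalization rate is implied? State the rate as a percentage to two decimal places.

6.89%

P = C/r ⇒ r = C/P = £149,000.00/£2,162,688.65 = 0.068896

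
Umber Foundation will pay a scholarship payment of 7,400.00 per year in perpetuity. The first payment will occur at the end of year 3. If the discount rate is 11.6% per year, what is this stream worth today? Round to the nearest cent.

Value at end of year 2: C / r = 7,400.00 / 0.116 = 63,793.1034
Discount to today: PV = 63,793.1034 / (1 + 0.116)^2 = 63,793.1034 / 1.245456 = 51,220.68

51220.68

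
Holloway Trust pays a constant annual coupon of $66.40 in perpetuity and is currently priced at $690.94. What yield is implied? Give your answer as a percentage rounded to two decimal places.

9.61%

P = C/r ⇒ r = C/P = $66.40/$690.94 = 0.096101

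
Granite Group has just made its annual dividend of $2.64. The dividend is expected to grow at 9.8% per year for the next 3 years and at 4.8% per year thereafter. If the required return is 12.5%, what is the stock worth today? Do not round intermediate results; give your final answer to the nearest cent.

D_1 = 2.89872
D_2 = 3.18279
D_3 = 3.49471
Terminal value at year 3: TV = D_3×(1+g_2)/(r−g_2) = 3.66245/0.077 = 47.56434
P_0 = D_1/(1+r)^1 + D_2/(1+r)^2 + D_3/(1+r)^3 + TV/(1+r)^3
    = 2.57664 + 2.51480 + 2.45445 + 33.40596 = 40.95184

$40.95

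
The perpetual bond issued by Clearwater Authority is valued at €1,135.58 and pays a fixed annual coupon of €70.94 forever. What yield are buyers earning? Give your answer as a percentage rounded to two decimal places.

6.25%

P = C/r ⇒ r = C/P = €70.94/€1,135.58 = 0.062470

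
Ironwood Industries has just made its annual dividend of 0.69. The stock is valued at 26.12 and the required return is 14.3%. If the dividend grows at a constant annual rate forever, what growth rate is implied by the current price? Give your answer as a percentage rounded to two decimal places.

11.36%

P = D₀(1+g)/(r−g) ⇒ P(r−g) = D₀(1+g) ⇒ g(P+D₀) = P·r − D₀
g = (P·r − D₀)/(P + D₀) = (26.12×0.143 − 0.69) / (26.12 + 0.69) = 0.113583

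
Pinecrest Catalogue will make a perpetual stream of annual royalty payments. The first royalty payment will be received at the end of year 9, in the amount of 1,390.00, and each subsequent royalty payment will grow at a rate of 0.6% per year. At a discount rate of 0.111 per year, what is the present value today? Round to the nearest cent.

5703.13

Value at end of year 8: C₁ / (r − g) = 1,390.00 / (0.111 − 0.006) = 13,238.0952
Discount to today: PV = 13,238.0952 / (1 + 0.111)^8 = 13,238.0952 / 2.321200 = 5,703.13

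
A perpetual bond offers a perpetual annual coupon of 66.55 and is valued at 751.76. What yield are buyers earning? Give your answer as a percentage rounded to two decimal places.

P = C/r ⇒ r = C/P = 66.55/751.76 = 0.088526

8.85%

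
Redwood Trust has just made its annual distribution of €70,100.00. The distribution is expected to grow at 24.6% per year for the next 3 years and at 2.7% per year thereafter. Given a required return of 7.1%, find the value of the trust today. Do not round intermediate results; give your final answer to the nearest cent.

D_1 = 87344.60000
D_2 = 108831.37160
D_3 = 135603.88901
Terminal value at year 3: TV = D_3×(1+g_2)/(r−g_2) = 139265.19402/0.044 = 3165118.04584
P_0 = D_1/(1+r)^1 + D_2/(1+r)^2 + D_3/(1+r)^3 + TV/(1+r)^3
    = 81554.24837 + 94880.10594 + 110383.39123 + 2576448.69977 = 2863266.44531

€2863266.45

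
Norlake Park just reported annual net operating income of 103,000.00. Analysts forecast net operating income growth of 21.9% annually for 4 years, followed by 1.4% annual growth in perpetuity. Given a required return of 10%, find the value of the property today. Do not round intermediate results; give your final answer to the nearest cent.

2367706.39

D_1 = 125557.00000
D_2 = 153053.98300
D_3 = 186572.80528
D_4 = 227432.24963
Terminal value at year 4: TV = D_4×(1+g_2)/(r−g_2) = 230616.30113/0.086 = 2681584.89683
P_0 = D_1/(1+r)^1 + D_2/(1+r)^2 + D_3/(1+r)^3 + D_4/(1+r)^4 + TV/(1+r)^4
    = 114142.72727 + 126490.89504 + 140174.91005 + 155339.28668 + 1831558.56624 = 2367706.38529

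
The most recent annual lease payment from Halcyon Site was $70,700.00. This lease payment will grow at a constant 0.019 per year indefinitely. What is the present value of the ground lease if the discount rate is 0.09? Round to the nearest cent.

D₁ = D₀ × (1 + g) = $70,700.00 × 1.019 = $72,043.3000
Growing perpetuity: P = D₁ / (r − g) = $72,043.3000 / (0.09 − 0.019) = $1,014,694.37

$1014694.37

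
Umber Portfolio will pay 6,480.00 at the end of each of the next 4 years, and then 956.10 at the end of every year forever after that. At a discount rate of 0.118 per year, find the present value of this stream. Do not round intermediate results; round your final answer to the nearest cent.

24951.48

PV of 4-year annuity: 6,480.00 × [1 − (1+0.118)^−4] / 0.118 = 19765.21741
Perpetuity value at year 4: 956.10 / 0.118 = 8102.54237
PV of perpetuity: 8102.54237 / (1+0.118)^4 = 5186.25775
Total PV = 19765.21741 + 5186.25775 = 24951.47516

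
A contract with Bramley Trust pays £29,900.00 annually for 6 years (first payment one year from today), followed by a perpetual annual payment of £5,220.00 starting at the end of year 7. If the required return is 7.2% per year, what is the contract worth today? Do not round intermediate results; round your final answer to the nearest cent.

PV of 6-year annuity: £29,900.00 × [1 − (1+0.072)^−6] / 0.072 = 141643.82773
Perpetuity value at year 6: £5,220.00 / 0.072 = 72500.00000
PV of perpetuity: 72500.00000 / (1+0.072)^6 = 47771.54579
Total PV = 141643.82773 + 47771.54579 = 189415.37353

£189415.37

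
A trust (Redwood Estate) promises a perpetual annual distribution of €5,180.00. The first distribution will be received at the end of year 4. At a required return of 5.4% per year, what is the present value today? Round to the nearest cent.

€81924.57

Value at end of year 3: C / r = €5,180.00 / 0.054 = €95,925.9259
Discount to today: PV = €95,925.9259 / (1 + 0.054)^3 = €95,925.9259 / 1.170905 = €81,924.57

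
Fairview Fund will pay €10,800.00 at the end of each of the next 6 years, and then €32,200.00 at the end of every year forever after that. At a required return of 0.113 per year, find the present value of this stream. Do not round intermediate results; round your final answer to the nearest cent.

€195199.31

PV of 6-year annuity: €10,800.00 × [1 − (1+0.113)^−6] / 0.113 = 45297.64584
Perpetuity value at year 6: €32,200.00 / 0.113 = 284955.75221
PV of perpetuity: 284955.75221 / (1+0.113)^6 = 149901.65999
Total PV = 45297.64584 + 149901.65999 = 195199.30583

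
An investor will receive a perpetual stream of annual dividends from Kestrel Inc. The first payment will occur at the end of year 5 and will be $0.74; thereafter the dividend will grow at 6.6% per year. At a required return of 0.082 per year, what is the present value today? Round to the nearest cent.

Value at end of year 4: C₁ / (r − g) = $0.74 / (0.082 − 0.066) = $46.2500
Discount to today: PV = $46.2500 / (1 + 0.082)^4 = $46.2500 / 1.370595 = $33.74

$33.74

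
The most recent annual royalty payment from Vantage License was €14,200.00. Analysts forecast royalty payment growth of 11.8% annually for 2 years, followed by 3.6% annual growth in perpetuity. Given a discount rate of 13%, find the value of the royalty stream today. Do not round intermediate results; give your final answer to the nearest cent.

D_1 = 15875.60000
D_2 = 17748.92080
Terminal value at year 2: TV = D_2×(1+g_2)/(r−g_2) = 18387.88195/0.094 = 195615.76541
P_0 = D_1/(1+r)^1 + D_2/(1+r)^2 + TV/(1+r)^2
    = 14049.20354 + 13900.00846 + 153195.83790 = 181145.04990

€181145.05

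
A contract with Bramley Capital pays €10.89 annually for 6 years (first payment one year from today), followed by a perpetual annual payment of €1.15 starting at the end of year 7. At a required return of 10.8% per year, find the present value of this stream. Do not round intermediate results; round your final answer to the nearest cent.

€52.09

PV of 6-year annuity: €10.89 × [1 − (1+0.108)^−6] / 0.108 = 46.33722
Perpetuity value at year 6: €1.15 / 0.108 = 10.64815
PV of perpetuity: 10.64815 / (1+0.108)^6 = 5.75487
Total PV = 46.33722 + 5.75487 = 52.09209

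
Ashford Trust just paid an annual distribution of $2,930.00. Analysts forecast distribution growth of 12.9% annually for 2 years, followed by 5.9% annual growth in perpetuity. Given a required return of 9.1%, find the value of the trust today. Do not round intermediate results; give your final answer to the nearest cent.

D_1 = 3307.97000
D_2 = 3734.69813
Terminal value at year 2: TV = D_2×(1+g_2)/(r−g_2) = 3955.04532/0.032 = 123595.16624
P_0 = D_1/(1+r)^1 + D_2/(1+r)^2 + TV/(1+r)^2
    = 3032.05316 + 3137.66088 + 103836.96475 = 110006.67879

$110006.68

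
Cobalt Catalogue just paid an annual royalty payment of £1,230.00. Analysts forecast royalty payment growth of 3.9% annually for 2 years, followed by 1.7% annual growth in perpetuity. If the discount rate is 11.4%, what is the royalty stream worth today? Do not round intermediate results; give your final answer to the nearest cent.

£13435.14

D_1 = 1277.97000
D_2 = 1327.81083
Terminal value at year 2: TV = D_2×(1+g_2)/(r−g_2) = 1350.38361/0.097 = 13921.48056
P_0 = D_1/(1+r)^1 + D_2/(1+r)^2 + TV/(1+r)^2
    = 1147.19031 + 1069.95577 + 11217.98987 = 13435.13595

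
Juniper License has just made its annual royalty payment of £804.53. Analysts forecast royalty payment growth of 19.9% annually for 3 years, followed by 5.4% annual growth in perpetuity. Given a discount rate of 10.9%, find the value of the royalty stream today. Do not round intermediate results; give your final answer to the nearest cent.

D_1 = 964.63147
D_2 = 1156.59313
D_3 = 1386.75517
Terminal value at year 3: TV = D_3×(1+g_2)/(r−g_2) = 1461.63994/0.055 = 26575.27172
P_0 = D_1/(1+r)^1 + D_2/(1+r)^2 + D_3/(1+r)^3 + TV/(1+r)^3
    = 869.82098 + 940.41060 + 1016.72887 + 19484.22227 = 22311.18273

£22311.18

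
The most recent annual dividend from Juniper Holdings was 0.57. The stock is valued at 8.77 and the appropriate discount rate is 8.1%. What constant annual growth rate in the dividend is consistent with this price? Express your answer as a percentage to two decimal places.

P = D₀(1+g)/(r−g) ⇒ P(r−g) = D₀(1+g) ⇒ g(P+D₀) = P·r − D₀
g = (P·r − D₀)/(P + D₀) = (8.77×0.081 − 0.57) / (8.77 + 0.57) = 0.015029

1.50%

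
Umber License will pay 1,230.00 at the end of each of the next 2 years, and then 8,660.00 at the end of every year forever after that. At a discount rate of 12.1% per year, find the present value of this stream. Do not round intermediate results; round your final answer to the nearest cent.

PV of 2-year annuity: 1,230.00 × [1 − (1+0.121)^−2] / 0.121 = 2076.03444
Perpetuity value at year 2: 8,660.00 / 0.121 = 71570.24793
PV of perpetuity: 71570.24793 / (1+0.121)^2 = 56953.61518
Total PV = 2076.03444 + 56953.61518 = 59029.64962

59029.65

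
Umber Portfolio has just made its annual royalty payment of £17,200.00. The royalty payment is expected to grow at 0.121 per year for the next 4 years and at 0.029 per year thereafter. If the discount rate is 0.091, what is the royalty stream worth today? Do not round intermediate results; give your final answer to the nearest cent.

D_1 = 19281.20000
D_2 = 21614.22520
D_3 = 24229.54645
D_4 = 27161.32157
Terminal value at year 4: TV = D_4×(1+g_2)/(r−g_2) = 27948.99990/0.062 = 450790.32089
P_0 = D_1/(1+r)^1 + D_2/(1+r)^2 + D_3/(1+r)^3 + D_4/(1+r)^4 + TV/(1+r)^4
    = 17672.96059 + 18158.92651 + 18658.25537 + 19171.31464 + 318181.98010 = 391843.43721

£391843.44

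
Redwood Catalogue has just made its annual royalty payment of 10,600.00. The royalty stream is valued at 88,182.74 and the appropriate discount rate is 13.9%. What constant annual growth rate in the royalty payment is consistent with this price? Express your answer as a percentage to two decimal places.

1.68%

P = D₀(1+g)/(r−g) ⇒ P(r−g) = D₀(1+g) ⇒ g(P+D₀) = P·r − D₀
g = (P·r − D₀)/(P + D₀) = (88,182.74×0.139 − 10,600.00) / (88,182.74 + 10,600.00) = 0.016778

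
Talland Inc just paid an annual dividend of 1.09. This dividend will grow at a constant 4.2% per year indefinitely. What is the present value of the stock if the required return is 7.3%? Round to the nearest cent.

D₁ = D₀ × (1 + g) = 1.09 × 1.042 = 1.1358
Growing perpetuity: P = D₁ / (r − g) = 1.1358 / (0.073 − 0.042) = 36.64

36.64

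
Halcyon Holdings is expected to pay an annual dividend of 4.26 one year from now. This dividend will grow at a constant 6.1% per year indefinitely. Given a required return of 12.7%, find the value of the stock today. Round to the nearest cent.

Growing perpetuity: P = D₁ / (r − g) = 4.2600 / (0.127 − 0.061) = 64.55

64.55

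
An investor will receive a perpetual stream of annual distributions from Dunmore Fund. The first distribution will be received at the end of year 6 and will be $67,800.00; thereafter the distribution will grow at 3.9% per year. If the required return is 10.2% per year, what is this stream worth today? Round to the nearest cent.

Value at end of year 5: C₁ / (r − g) = $67,800.00 / (0.102 − 0.039) = $1,076,190.4762
Discount to today: PV = $1,076,190.4762 / (1 + 0.102)^5 = $1,076,190.4762 / 1.625204 = $662,187.79

$662187.79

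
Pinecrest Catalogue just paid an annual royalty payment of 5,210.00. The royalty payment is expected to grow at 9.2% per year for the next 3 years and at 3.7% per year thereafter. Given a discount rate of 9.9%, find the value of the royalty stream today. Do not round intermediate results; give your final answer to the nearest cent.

100918.65

D_1 = 5689.32000
D_2 = 6212.73744
D_3 = 6784.30928
Terminal value at year 3: TV = D_3×(1+g_2)/(r−g_2) = 7035.32873/0.062 = 113473.04400
P_0 = D_1/(1+r)^1 + D_2/(1+r)^2 + D_3/(1+r)^3 + TV/(1+r)^3
    = 5176.81529 + 5143.84194 + 5111.07862 + 85486.91170 = 100918.64754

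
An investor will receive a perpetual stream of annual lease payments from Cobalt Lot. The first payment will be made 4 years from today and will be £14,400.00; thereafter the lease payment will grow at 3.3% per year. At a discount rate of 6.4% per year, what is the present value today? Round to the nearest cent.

£385634.53

Value at end of year 3: C₁ / (r − g) = £14,400.00 / (0.064 − 0.033) = £464,516.1290
Discount to today: PV = £464,516.1290 / (1 + 0.064)^3 = £464,516.1290 / 1.204550 = £385,634.53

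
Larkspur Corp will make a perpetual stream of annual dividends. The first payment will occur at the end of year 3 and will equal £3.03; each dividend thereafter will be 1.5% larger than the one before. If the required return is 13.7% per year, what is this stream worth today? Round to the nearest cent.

Value at end of year 2: C₁ / (r − g) = £3.03 / (0.137 − 0.015) = £24.8361
Discount to today: PV = £24.8361 / (1 + 0.137)^2 = £24.8361 / 1.292769 = £19.21

£19.21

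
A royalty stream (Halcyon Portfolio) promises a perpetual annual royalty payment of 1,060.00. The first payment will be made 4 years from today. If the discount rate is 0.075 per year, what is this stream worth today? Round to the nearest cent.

11376.78

Value at end of year 3: C / r = 1,060.00 / 0.075 = 14,133.3333
Discount to today: PV = 14,133.3333 / (1 + 0.075)^3 = 14,133.3333 / 1.242297 = 11,376.78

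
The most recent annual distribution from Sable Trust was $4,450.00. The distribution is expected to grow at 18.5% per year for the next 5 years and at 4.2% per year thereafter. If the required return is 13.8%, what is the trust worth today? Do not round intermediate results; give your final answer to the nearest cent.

$84297.36

D_1 = 5273.25000
D_2 = 6248.80125
D_3 = 7404.82948
D_4 = 8774.72294
D_5 = 10398.04668
Terminal value at year 5: TV = D_5×(1+g_2)/(r−g_2) = 10834.76464/0.096 = 112862.13165
P_0 = D_1/(1+r)^1 + D_2/(1+r)^2 + D_3/(1+r)^3 + D_4/(1+r)^4 + D_5/(1+r)^5 + TV/(1+r)^5
    = 4633.78735 + 4825.16521 + 5024.44707 + 5231.95939 + 5448.04207 + 59133.95662 = 84297.35770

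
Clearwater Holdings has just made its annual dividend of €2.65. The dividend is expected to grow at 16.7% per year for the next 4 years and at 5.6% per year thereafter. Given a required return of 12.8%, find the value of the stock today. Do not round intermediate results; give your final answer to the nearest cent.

€56.08

D_1 = 3.09255
D_2 = 3.60901
D_3 = 4.21171
D_4 = 4.91507
Terminal value at year 4: TV = D_4×(1+g_2)/(r−g_2) = 5.19031/0.072 = 72.08763
P_0 = D_1/(1+r)^1 + D_2/(1+r)^2 + D_3/(1+r)^3 + D_4/(1+r)^4 + TV/(1+r)^4
    = 2.74162 + 2.83641 + 2.93448 + 3.03594 + 44.52709 = 56.07554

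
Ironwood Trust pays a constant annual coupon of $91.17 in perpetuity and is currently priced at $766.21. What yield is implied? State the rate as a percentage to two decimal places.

11.90%

P = C/r ⇒ r = C/P = $91.17/$766.21 = 0.118988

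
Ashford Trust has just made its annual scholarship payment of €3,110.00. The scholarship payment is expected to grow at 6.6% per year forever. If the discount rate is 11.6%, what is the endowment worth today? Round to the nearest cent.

€66305.20

D₁ = D₀ × (1 + g) = €3,110.00 × 1.066 = €3,315.2600
Growing perpetuity: P = D₁ / (r − g) = €3,315.2600 / (0.116 − 0.066) = €66,305.20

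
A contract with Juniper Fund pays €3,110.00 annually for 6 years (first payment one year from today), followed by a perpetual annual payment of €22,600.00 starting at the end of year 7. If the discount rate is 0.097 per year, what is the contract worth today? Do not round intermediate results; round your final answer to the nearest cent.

€147354.17

PV of 6-year annuity: €3,110.00 × [1 − (1+0.097)^−6] / 0.097 = 13664.77599
Perpetuity value at year 6: €22,600.00 / 0.097 = 232989.69072
PV of perpetuity: 232989.69072 / (1+0.097)^6 = 133689.38931
Total PV = 13664.77599 + 133689.38931 = 147354.16530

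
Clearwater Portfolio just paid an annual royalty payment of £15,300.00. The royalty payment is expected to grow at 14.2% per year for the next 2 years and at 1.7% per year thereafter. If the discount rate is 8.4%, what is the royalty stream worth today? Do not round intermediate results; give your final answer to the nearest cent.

£290857.15

D_1 = 17472.60000
D_2 = 19953.70920
Terminal value at year 2: TV = D_2×(1+g_2)/(r−g_2) = 20292.92226/0.067 = 302879.43666
P_0 = D_1/(1+r)^1 + D_2/(1+r)^2 + TV/(1+r)^2
    = 16118.63469 + 16981.07086 + 257757.44872 = 290857.15427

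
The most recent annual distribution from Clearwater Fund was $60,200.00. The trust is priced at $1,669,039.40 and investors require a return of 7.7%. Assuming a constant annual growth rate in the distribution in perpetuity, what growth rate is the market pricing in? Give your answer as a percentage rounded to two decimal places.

P = D₀(1+g)/(r−g) ⇒ P(r−g) = D₀(1+g) ⇒ g(P+D₀) = P·r − D₀
g = (P·r − D₀)/(P + D₀) = ($1,669,039.40×0.077 − $60,200.00) / ($1,669,039.40 + $60,200.00) = 0.039506

3.95%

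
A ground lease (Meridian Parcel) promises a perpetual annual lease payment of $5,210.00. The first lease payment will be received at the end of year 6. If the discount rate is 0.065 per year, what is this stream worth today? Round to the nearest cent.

Value at end of year 5: C / r = $5,210.00 / 0.065 = $80,153.8462
Discount to today: PV = $80,153.8462 / (1 + 0.065)^5 = $80,153.8462 / 1.370087 = $58,502.76

$58502.76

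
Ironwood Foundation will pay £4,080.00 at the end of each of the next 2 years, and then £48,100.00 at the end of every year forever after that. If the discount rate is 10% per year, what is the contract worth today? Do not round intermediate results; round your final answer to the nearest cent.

£404601.65

PV of 2-year annuity: £4,080.00 × [1 − (1+0.1)^−2] / 0.1 = 7080.99174
Perpetuity value at year 2: £48,100.00 / 0.1 = 481000.00000
PV of perpetuity: 481000.00000 / (1+0.1)^2 = 397520.66116
Total PV = 7080.99174 + 397520.66116 = 404601.65289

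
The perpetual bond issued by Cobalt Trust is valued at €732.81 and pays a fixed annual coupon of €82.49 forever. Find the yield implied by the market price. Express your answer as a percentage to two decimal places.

11.26%

P = C/r ⇒ r = C/P = €82.49/€732.81 = 0.112567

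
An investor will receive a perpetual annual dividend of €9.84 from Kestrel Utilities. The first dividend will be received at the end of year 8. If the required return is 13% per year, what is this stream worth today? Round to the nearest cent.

Value at end of year 7: C / r = €9.84 / 0.13 = €75.6923
Discount to today: PV = €75.6923 / (1 + 0.13)^7 = €75.6923 / 2.352605 = €32.17

€32.17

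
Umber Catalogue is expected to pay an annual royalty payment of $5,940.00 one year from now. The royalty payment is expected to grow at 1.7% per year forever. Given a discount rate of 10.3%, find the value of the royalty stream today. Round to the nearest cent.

$69069.77

Growing perpetuity: P = D₁ / (r − g) = $5,940.0000 / (0.103 − 0.017) = $69,069.77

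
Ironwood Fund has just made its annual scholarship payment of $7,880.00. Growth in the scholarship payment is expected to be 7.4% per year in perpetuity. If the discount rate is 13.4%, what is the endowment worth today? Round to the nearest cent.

$141052.00

D₁ = D₀ × (1 + g) = $7,880.00 × 1.074 = $8,463.1200
Growing perpetuity: P = D₁ / (r − g) = $8,463.1200 / (0.134 − 0.074) = $141,052.00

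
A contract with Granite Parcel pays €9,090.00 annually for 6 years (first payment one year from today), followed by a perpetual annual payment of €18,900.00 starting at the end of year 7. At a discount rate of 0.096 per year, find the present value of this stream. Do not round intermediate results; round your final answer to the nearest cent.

PV of 6-year annuity: €9,090.00 × [1 − (1+0.096)^−6] / 0.096 = 40057.73588
Perpetuity value at year 6: €18,900.00 / 0.096 = 196875.00000
PV of perpetuity: 196875.00000 / (1+0.096)^6 = 113586.63826
Total PV = 40057.73588 + 113586.63826 = 153644.37414

€153644.37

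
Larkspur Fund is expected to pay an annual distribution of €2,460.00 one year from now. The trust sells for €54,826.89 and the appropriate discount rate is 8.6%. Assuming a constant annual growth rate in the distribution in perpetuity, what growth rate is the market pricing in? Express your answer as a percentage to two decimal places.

4.11%

P = D₁/(r−g) ⇒ g = r − D₁/P = 0.086 − €2,460.00/€54,826.89 = 0.041132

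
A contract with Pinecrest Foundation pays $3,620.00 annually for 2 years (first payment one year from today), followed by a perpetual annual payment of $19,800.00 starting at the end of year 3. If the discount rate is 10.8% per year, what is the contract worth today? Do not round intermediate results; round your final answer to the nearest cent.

PV of 2-year annuity: $3,620.00 × [1 − (1+0.108)^−2] / 0.108 = 6215.83756
Perpetuity value at year 2: $19,800.00 / 0.108 = 183333.33333
PV of perpetuity: 183333.33333 / (1+0.108)^2 = 149335.10581
Total PV = 6215.83756 + 149335.10581 = 155550.94336

$155550.94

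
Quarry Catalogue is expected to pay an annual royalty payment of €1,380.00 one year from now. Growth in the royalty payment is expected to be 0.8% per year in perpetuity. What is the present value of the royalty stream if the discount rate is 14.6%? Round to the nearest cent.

€10000.00

Growing perpetuity: P = D₁ / (r − g) = €1,380.0000 / (0.146 − 0.008) = €10,000.00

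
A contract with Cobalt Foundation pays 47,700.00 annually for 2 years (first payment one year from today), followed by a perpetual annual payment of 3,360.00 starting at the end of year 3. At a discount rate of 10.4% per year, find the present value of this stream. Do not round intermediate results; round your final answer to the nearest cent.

PV of 2-year annuity: 47,700.00 × [1 − (1+0.104)^−2] / 0.104 = 82342.86389
Perpetuity value at year 2: 3,360.00 / 0.104 = 32307.69231
PV of perpetuity: 32307.69231 / (1+0.104)^2 = 26507.44026
Total PV = 82342.86389 + 26507.44026 = 108850.30415

108850.30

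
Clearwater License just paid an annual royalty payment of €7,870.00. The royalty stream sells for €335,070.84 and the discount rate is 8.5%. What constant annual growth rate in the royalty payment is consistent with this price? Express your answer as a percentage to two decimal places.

6.01%

P = D₀(1+g)/(r−g) ⇒ P(r−g) = D₀(1+g) ⇒ g(P+D₀) = P·r − D₀
g = (P·r − D₀)/(P + D₀) = (€335,070.84×0.085 − €7,870.00) / (€335,070.84 + €7,870.00) = 0.060101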